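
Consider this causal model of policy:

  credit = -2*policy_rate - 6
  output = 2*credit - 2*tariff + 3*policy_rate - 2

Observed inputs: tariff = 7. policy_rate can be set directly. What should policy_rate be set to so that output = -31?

Substituting into the output equation gives output = -policy_rate - 28.
Solve -policy_rate - 28 = -31: policy_rate = (-31 + 28) / -1 = 3.

policy_rate = 3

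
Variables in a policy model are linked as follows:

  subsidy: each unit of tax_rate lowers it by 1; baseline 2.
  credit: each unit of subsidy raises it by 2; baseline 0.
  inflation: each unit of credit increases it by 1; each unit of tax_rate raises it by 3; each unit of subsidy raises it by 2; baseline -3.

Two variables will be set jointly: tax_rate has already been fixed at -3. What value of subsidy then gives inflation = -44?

With tax_rate held at -3:
Intervening on subsidy fixes its value directly, overriding its dependence on tax_rate.
Substituting into the inflation equation gives inflation = 4*subsidy - 12.
Solve 4*subsidy - 12 = -44: subsidy = (-44 + 12) / 4 = -8.

subsidy = -8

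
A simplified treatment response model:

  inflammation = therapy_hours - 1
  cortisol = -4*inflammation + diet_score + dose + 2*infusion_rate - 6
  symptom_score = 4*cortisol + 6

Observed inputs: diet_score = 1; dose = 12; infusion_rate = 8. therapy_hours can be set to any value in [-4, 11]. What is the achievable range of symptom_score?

Substituting into the cortisol equation gives cortisol = -4*therapy_hours + 27.
So symptom_score = -16*therapy_hours + 114.
Linear in therapy_hours, so extremes are at the endpoints: therapy_hours = -4 gives symptom_score = 178; therapy_hours = 11 gives symptom_score = -62.

-62 to 178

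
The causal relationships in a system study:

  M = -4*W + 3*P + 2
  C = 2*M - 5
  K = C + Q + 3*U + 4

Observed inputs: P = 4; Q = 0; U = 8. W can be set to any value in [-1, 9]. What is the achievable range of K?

-21 to 59

Substituting into the M equation gives M = -4*W + 14.
Substituting into the C equation gives C = -8*W + 23.
Substituting into the K equation gives K = -8*W + 51.
Linear in W, so extremes are at the endpoints: W = -1 gives K = 59; W = 9 gives K = -21.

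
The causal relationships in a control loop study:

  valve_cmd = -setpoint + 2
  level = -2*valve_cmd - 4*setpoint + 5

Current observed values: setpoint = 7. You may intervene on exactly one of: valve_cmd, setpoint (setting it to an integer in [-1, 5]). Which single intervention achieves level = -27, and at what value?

Intervening on valve_cmd: with other inputs at their observed values, level = -2*valve_cmd - 23. Solving for -27 gives valve_cmd = 2, within [-1, 5].
Intervening on setpoint: level = -2*setpoint + 1. Reaching -27 requires setpoint = 14, outside [-1, 5].

set valve_cmd = 2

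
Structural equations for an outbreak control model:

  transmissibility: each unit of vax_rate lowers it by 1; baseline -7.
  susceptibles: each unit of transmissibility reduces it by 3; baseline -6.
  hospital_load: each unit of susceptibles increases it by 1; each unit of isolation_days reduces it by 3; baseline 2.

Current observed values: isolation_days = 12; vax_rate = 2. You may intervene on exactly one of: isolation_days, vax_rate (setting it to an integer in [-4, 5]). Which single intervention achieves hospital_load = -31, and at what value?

set vax_rate = -4

Intervening on isolation_days: hospital_load = -3*isolation_days + 23. Reaching -31 requires isolation_days = 18, outside [-4, 5].
Intervening on vax_rate: with other inputs at their observed values, hospital_load = 3*vax_rate - 19. Solving for -31 gives vax_rate = -4, within [-4, 5].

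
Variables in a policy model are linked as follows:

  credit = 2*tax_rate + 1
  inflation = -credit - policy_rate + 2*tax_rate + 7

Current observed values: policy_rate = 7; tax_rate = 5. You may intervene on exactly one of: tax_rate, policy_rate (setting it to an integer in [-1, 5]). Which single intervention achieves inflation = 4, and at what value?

Intervening on tax_rate: the paths from tax_rate to inflation cancel (net effect zero), leaving inflation = -1; 4 is unreachable this way.
Intervening on policy_rate: with other inputs at their observed values, inflation = -policy_rate + 6. Solving for 4 gives policy_rate = 2, within [-1, 5].

set policy_rate = 2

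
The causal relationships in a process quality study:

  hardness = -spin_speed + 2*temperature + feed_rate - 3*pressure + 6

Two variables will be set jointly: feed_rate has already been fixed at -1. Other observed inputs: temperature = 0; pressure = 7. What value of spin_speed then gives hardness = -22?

spin_speed = 6

With feed_rate held at -1:
Substituting into the hardness equation gives hardness = -spin_speed - 16.
Solve -spin_speed - 16 = -22: spin_speed = (-22 + 16) / -1 = 6.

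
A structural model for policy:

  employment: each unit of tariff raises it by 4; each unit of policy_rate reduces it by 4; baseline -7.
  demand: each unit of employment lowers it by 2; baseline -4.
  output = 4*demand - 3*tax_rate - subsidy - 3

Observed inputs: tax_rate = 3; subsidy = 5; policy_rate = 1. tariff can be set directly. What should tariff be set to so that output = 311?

tariff = -8

Substituting into the employment equation gives employment = 4*tariff - 11.
Substituting into the demand equation gives demand = -8*tariff + 18.
Substituting into the output equation gives output = -32*tariff + 55.
Solve -32*tariff + 55 = 311: tariff = (311 - 55) / -32 = -8.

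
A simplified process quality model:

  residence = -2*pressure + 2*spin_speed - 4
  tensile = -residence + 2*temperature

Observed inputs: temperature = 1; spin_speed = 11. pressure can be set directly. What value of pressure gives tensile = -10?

Substituting into the residence equation gives residence = -2*pressure + 18.
This gives tensile = 2*pressure - 16.
Solve 2*pressure - 16 = -10: pressure = (-10 + 16) / 2 = 3.

pressure = 3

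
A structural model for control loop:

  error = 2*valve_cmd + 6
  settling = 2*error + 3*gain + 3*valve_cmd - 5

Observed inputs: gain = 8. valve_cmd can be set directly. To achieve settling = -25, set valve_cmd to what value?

Substituting into the settling equation gives settling = 7*valve_cmd + 31.
Solve 7*valve_cmd + 31 = -25: valve_cmd = (-25 - 31) / 7 = -8.

valve_cmd = -8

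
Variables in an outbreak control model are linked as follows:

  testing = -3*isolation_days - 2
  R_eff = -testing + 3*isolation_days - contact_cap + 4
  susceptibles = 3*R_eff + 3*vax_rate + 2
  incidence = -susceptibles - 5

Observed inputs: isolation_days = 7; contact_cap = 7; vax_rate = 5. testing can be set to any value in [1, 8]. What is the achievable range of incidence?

-73 to -52

Intervening on testing fixes its value directly, overriding its dependence on isolation_days.
Substituting into the R_eff equation gives R_eff = -testing + 18.
So susceptibles = -3*testing + 71.
Substituting into the incidence equation gives incidence = 3*testing - 76.
Linear in testing, so extremes are at the endpoints: testing = 1 gives incidence = -73; testing = 8 gives incidence = -52.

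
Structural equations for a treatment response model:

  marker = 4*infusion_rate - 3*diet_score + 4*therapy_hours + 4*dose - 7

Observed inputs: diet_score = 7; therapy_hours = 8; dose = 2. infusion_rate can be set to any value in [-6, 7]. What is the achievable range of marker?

-12 to 40

Substituting into the marker equation gives marker = 4*infusion_rate + 12.
Linear in infusion_rate, so extremes are at the endpoints: infusion_rate = -6 gives marker = -12; infusion_rate = 7 gives marker = 40.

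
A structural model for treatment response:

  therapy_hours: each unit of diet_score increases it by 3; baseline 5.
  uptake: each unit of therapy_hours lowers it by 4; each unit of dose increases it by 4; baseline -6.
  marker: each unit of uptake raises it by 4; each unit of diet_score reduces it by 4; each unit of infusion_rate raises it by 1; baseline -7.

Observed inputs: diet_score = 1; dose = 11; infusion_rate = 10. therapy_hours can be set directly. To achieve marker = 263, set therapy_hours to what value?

therapy_hours = -7

Intervening on therapy_hours fixes its value directly, overriding its dependence on diet_score.
Substituting into the uptake equation gives uptake = -4*therapy_hours + 38.
So marker = -16*therapy_hours + 151.
Solve -16*therapy_hours + 151 = 263: therapy_hours = (263 - 151) / -16 = -7.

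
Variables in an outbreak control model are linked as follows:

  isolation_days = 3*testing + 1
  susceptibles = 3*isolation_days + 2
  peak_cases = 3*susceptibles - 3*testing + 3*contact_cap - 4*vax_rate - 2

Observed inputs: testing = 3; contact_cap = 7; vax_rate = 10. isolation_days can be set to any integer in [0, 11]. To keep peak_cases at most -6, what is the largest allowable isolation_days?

Intervening on isolation_days fixes its value directly, overriding its dependence on testing.
Substituting into the peak_cases equation gives peak_cases = 9*isolation_days - 24.
Require 9*isolation_days - 24 ≤ -6, so isolation_days ≤ 2.
The largest integer in [0, 11] satisfying this is 2.

isolation_days = 2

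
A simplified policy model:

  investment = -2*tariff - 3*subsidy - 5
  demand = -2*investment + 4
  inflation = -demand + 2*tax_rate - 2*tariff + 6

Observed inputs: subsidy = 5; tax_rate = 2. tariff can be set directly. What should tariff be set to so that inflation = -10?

tariff = -4

Substituting into the investment equation gives investment = -2*tariff - 20.
So demand = 4*tariff + 44.
This gives inflation = -6*tariff - 34.
Solve -6*tariff - 34 = -10: tariff = (-10 + 34) / -6 = -4.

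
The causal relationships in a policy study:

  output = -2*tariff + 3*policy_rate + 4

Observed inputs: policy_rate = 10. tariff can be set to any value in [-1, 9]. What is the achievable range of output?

16 to 36

Substituting into the output equation gives output = -2*tariff + 34.
Linear in tariff, so extremes are at the endpoints: tariff = -1 gives output = 36; tariff = 9 gives output = 16.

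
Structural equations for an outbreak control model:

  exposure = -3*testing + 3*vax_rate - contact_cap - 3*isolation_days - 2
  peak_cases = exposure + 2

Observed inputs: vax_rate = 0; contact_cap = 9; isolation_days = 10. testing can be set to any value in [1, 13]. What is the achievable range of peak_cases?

Substituting into the exposure equation gives exposure = -3*testing - 41.
Substituting into the peak_cases equation gives peak_cases = -3*testing - 39.
Linear in testing, so extremes are at the endpoints: testing = 1 gives peak_cases = -42; testing = 13 gives peak_cases = -78.

-78 to -42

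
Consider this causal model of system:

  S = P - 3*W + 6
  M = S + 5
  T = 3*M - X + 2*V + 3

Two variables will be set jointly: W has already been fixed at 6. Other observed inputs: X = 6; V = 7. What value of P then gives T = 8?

With W held at 6:
Substituting into the S equation gives S = P - 12.
This gives M = P - 7.
This gives T = 3*P - 10.
Solve 3*P - 10 = 8: P = (8 + 10) / 3 = 6.

P = 6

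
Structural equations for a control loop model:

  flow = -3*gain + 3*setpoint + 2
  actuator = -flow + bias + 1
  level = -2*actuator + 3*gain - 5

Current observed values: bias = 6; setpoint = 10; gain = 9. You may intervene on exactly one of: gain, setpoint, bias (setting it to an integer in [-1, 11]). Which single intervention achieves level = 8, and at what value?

Intervening on gain: level = -3*gain + 45. Reaching 8 requires gain = 37/3, not an integer.
Intervening on setpoint: level = 6*setpoint - 42. Reaching 8 requires setpoint = 25/3, not an integer.
Intervening on bias: with other inputs at their observed values, level = -2*bias + 30. Solving for 8 gives bias = 11, within [-1, 11].

set bias = 11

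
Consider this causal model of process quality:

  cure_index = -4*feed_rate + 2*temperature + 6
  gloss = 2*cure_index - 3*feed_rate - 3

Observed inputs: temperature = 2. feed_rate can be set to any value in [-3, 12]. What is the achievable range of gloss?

-115 to 50

Substituting into the cure_index equation gives cure_index = -4*feed_rate + 10.
Substituting into the gloss equation gives gloss = -11*feed_rate + 17.
Linear in feed_rate, so extremes are at the endpoints: feed_rate = -3 gives gloss = 50; feed_rate = 12 gives gloss = -115.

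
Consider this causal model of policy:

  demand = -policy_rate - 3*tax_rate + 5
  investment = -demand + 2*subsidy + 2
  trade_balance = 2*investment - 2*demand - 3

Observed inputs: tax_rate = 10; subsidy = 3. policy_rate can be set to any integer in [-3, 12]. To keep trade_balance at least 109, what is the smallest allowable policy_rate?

Substituting into the demand equation gives demand = -policy_rate - 25.
Substituting into the investment equation gives investment = policy_rate + 33.
Substituting into the trade_balance equation gives trade_balance = 4*policy_rate + 113.
Require 4*policy_rate + 113 ≥ 109, so policy_rate ≥ -1.
The smallest integer in [-3, 12] satisfying this is -1.

policy_rate = -1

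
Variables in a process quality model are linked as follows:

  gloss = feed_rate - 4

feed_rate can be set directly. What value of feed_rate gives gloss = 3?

feed_rate = 7

Solve feed_rate - 4 = 3: feed_rate = (3 + 4) / 1 = 7.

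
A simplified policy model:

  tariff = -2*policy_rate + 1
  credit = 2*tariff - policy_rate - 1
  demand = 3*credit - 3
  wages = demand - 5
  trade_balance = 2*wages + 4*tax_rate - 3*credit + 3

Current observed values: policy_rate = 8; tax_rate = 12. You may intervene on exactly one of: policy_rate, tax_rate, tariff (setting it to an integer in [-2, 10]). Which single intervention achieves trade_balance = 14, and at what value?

set tariff = 1

Intervening on policy_rate: trade_balance = -15*policy_rate + 38. Reaching 14 requires policy_rate = 8/5, not an integer.
Intervening on tax_rate: trade_balance = 4*tax_rate - 130. Reaching 14 requires tax_rate = 36, outside [-2, 10].
Intervening on tariff: with other inputs at their observed values, trade_balance = 6*tariff + 8. Solving for 14 gives tariff = 1, within [-2, 10].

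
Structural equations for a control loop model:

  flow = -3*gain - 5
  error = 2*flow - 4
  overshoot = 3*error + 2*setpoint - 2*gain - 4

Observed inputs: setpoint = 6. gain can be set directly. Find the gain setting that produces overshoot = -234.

gain = 10

Substituting into the error equation gives error = -6*gain - 14.
So overshoot = -20*gain - 34.
Solve -20*gain - 34 = -234: gain = (-234 + 34) / -20 = 10.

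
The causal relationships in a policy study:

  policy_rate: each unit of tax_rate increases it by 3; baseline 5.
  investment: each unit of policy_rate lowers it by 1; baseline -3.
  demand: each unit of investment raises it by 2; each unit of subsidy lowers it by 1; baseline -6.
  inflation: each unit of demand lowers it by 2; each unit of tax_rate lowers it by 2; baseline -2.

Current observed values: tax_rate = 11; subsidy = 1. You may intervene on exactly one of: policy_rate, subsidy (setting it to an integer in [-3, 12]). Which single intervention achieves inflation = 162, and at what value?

set subsidy = 5

Intervening on policy_rate: inflation = 4*policy_rate + 2. Reaching 162 requires policy_rate = 40, outside [-3, 12].
Intervening on subsidy: with other inputs at their observed values, inflation = 2*subsidy + 152. Solving for 162 gives subsidy = 5, within [-3, 12].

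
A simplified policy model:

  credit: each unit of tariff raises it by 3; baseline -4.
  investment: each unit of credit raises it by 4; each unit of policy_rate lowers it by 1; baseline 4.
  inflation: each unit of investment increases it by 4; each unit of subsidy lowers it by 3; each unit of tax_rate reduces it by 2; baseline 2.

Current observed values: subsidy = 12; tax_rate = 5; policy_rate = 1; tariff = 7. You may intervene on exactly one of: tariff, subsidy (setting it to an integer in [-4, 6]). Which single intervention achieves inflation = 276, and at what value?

set subsidy = 0

Intervening on tariff: inflation = 48*tariff - 96. Reaching 276 requires tariff = 31/4, not an integer.
Intervening on subsidy: with other inputs at their observed values, inflation = -3*subsidy + 276. Solving for 276 gives subsidy = 0, within [-4, 6].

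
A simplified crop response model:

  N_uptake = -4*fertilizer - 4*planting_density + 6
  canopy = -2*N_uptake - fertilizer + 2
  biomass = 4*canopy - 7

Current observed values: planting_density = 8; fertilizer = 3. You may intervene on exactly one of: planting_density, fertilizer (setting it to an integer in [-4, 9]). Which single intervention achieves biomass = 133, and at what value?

Intervening on planting_density: with other inputs at their observed values, biomass = 32*planting_density + 37. Solving for 133 gives planting_density = 3, within [-4, 9].
Intervening on fertilizer: biomass = 28*fertilizer + 209. Reaching 133 requires fertilizer = -19/7, not an integer.

set planting_density = 3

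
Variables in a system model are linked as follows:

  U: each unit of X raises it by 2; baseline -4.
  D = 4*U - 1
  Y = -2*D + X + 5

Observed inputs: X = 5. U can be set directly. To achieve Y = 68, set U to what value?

Intervening on U fixes its value directly, overriding its dependence on X.
Substituting into the Y equation gives Y = -8*U + 12.
Solve -8*U + 12 = 68: U = (68 - 12) / -8 = -7.

U = -7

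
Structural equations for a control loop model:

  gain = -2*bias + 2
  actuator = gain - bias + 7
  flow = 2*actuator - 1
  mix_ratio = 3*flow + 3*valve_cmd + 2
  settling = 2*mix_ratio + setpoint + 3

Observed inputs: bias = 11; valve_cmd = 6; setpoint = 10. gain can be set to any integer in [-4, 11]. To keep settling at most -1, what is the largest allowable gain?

gain = 0

Intervening on gain fixes its value directly, overriding its dependence on bias.
Substituting into the actuator equation gives actuator = gain - 4.
Substituting into the flow equation gives flow = 2*gain - 9.
Substituting into the mix_ratio equation gives mix_ratio = 6*gain - 7.
This gives settling = 12*gain - 1.
Require 12*gain - 1 ≤ -1, so gain ≤ 0.
The largest integer in [-4, 11] satisfying this is 0.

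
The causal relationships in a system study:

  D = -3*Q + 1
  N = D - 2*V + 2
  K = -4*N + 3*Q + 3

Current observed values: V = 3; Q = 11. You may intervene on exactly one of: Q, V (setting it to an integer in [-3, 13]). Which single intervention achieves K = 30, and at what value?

set Q = 1

Intervening on Q: with other inputs at their observed values, K = 15*Q + 15. Solving for 30 gives Q = 1, within [-3, 13].
Intervening on V: K = 8*V + 156. Reaching 30 requires V = -63/4, not an integer.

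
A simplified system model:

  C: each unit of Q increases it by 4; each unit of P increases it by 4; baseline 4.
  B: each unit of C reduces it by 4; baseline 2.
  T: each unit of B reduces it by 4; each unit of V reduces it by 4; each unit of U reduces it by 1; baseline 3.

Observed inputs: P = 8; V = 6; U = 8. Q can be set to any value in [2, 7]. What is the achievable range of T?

667 to 987

Substituting into the C equation gives C = 4*Q + 36.
B becomes -16*Q - 142.
T becomes 64*Q + 539.
Linear in Q, so extremes are at the endpoints: Q = 2 gives T = 667; Q = 7 gives T = 987.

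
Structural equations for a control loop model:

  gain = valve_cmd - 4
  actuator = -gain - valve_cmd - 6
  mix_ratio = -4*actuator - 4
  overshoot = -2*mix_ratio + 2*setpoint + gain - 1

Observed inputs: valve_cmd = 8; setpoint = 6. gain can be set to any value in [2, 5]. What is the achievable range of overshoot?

Intervening on gain fixes its value directly, overriding its dependence on valve_cmd.
Substituting into the actuator equation gives actuator = -gain - 14.
This gives mix_ratio = 4*gain + 52.
Substituting into the overshoot equation gives overshoot = -7*gain - 93.
Linear in gain, so extremes are at the endpoints: gain = 2 gives overshoot = -107; gain = 5 gives overshoot = -128.

-128 to -107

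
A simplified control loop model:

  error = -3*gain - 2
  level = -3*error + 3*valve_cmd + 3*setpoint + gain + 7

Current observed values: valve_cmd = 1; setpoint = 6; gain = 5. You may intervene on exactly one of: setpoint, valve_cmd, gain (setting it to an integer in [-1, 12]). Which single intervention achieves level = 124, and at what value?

Intervening on setpoint: level = 3*setpoint + 66. Reaching 124 requires setpoint = 58/3, not an integer.
Intervening on valve_cmd: level = 3*valve_cmd + 81. Reaching 124 requires valve_cmd = 43/3, not an integer.
Intervening on gain: with other inputs at their observed values, level = 10*gain + 34. Solving for 124 gives gain = 9, within [-1, 12].

set gain = 9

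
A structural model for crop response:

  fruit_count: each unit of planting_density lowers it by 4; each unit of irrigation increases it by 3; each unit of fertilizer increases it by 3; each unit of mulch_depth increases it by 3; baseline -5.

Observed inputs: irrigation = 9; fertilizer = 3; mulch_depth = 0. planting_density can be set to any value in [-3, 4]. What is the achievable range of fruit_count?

15 to 43

Substituting into the fruit_count equation gives fruit_count = -4*planting_density + 31.
Linear in planting_density, so extremes are at the endpoints: planting_density = -3 gives fruit_count = 43; planting_density = 4 gives fruit_count = 15.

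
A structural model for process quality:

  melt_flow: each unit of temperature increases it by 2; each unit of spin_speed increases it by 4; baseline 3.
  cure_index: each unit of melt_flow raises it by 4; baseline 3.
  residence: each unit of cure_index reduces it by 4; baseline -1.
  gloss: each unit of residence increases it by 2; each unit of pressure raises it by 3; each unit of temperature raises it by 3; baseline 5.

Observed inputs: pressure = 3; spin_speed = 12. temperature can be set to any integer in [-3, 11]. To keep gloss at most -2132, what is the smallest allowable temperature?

temperature = 8

Substituting into the melt_flow equation gives melt_flow = 2*temperature + 51.
So cure_index = 8*temperature + 207.
residence becomes -32*temperature - 829.
gloss becomes -61*temperature - 1644.
Require -61*temperature - 1644 ≤ -2132, so temperature ≥ 8.
The smallest integer in [-3, 11] satisfying this is 8.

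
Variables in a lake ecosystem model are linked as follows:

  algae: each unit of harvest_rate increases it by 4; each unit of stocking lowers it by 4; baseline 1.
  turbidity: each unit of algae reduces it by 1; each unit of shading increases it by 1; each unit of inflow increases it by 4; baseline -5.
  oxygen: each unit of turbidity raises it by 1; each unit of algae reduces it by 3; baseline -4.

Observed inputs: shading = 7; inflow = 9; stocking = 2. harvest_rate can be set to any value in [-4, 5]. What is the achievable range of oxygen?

-18 to 126

Substituting into the algae equation gives algae = 4*harvest_rate - 7.
Substituting into the turbidity equation gives turbidity = -4*harvest_rate + 45.
Substituting into the oxygen equation gives oxygen = -16*harvest_rate + 62.
Linear in harvest_rate, so extremes are at the endpoints: harvest_rate = -4 gives oxygen = 126; harvest_rate = 5 gives oxygen = -18.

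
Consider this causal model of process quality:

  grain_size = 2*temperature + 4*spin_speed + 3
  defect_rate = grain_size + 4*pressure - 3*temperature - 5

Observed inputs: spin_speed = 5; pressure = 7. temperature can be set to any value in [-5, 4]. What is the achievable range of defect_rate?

42 to 51

Substituting into the grain_size equation gives grain_size = 2*temperature + 23.
Substituting into the defect_rate equation gives defect_rate = -temperature + 46.
Linear in temperature, so extremes are at the endpoints: temperature = -5 gives defect_rate = 51; temperature = 4 gives defect_rate = 42.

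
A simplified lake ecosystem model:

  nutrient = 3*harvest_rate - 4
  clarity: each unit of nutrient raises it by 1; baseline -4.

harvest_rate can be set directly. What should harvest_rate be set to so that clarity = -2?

Substituting into the clarity equation gives clarity = 3*harvest_rate - 8.
Solve 3*harvest_rate - 8 = -2: harvest_rate = (-2 + 8) / 3 = 2.

harvest_rate = 2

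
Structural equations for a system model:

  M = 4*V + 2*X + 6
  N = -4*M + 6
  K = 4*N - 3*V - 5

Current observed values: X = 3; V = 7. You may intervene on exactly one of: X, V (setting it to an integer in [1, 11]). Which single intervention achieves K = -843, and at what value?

Intervening on X: K = -32*X - 546. Reaching -843 requires X = 297/32, not an integer.
Intervening on V: with other inputs at their observed values, K = -67*V - 173. Solving for -843 gives V = 10, within [1, 11].

set V = 10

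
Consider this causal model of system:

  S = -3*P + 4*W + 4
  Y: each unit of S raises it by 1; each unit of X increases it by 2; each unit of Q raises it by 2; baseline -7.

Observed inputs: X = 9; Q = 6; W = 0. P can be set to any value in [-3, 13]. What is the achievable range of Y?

Substituting into the S equation gives S = -3*P + 4.
This gives Y = -3*P + 27.
Linear in P, so extremes are at the endpoints: P = -3 gives Y = 36; P = 13 gives Y = -12.

-12 to 36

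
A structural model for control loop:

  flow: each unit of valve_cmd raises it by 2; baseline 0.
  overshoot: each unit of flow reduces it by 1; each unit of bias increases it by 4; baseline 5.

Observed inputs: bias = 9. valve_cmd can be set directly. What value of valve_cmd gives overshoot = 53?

valve_cmd = -6

Substituting into the overshoot equation gives overshoot = -2*valve_cmd + 41.
Solve -2*valve_cmd + 41 = 53: valve_cmd = (53 - 41) / -2 = -6.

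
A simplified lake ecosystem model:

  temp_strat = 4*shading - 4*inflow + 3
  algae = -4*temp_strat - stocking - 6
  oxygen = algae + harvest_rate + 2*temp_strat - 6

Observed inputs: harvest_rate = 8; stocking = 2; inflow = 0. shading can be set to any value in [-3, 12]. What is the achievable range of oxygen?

Substituting into the temp_strat equation gives temp_strat = 4*shading + 3.
algae becomes -16*shading - 20.
So oxygen = -8*shading - 12.
Linear in shading, so extremes are at the endpoints: shading = -3 gives oxygen = 12; shading = 12 gives oxygen = -108.

-108 to 12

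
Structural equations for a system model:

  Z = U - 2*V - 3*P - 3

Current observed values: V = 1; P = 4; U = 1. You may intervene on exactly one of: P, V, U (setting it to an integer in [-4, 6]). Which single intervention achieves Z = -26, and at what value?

Intervening on P: Z = -3*P - 4. Reaching -26 requires P = 22/3, not an integer.
Intervening on V: with other inputs at their observed values, Z = -2*V - 14. Solving for -26 gives V = 6, within [-4, 6].
Intervening on U: Z = U - 17. Reaching -26 requires U = -9, outside [-4, 6].

set V = 6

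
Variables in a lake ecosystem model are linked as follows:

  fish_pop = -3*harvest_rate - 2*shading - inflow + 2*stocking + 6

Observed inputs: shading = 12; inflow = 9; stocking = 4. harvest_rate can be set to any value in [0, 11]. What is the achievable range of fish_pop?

-52 to -19

Substituting into the fish_pop equation gives fish_pop = -3*harvest_rate - 19.
Linear in harvest_rate, so extremes are at the endpoints: harvest_rate = 0 gives fish_pop = -19; harvest_rate = 11 gives fish_pop = -52.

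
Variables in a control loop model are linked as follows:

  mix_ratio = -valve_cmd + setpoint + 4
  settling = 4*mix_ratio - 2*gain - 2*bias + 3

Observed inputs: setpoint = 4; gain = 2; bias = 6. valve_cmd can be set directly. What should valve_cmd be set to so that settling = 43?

Substituting into the mix_ratio equation gives mix_ratio = -valve_cmd + 8.
Substituting into the settling equation gives settling = -4*valve_cmd + 19.
Solve -4*valve_cmd + 19 = 43: valve_cmd = (43 - 19) / -4 = -6.

valve_cmd = -6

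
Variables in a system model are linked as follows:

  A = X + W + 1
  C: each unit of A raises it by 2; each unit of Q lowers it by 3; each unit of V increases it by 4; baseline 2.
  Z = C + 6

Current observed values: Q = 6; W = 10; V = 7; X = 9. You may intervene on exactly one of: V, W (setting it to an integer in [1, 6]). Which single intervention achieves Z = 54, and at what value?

Intervening on V: with other inputs at their observed values, Z = 4*V + 30. Solving for 54 gives V = 6, within [1, 6].
Intervening on W: Z = 2*W + 38. Reaching 54 requires W = 8, outside [1, 6].

set V = 6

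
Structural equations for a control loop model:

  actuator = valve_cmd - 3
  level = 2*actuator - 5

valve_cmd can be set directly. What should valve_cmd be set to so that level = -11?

valve_cmd = 0

Substituting into the level equation gives level = 2*valve_cmd - 11.
Solve 2*valve_cmd - 11 = -11: valve_cmd = (-11 + 11) / 2 = 0.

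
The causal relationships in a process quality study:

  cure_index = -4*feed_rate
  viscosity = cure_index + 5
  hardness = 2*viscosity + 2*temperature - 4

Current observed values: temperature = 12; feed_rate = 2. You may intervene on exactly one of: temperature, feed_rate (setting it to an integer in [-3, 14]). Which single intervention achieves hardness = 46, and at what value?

Intervening on temperature: hardness = 2*temperature - 10. Reaching 46 requires temperature = 28, outside [-3, 14].
Intervening on feed_rate: with other inputs at their observed values, hardness = -8*feed_rate + 30. Solving for 46 gives feed_rate = -2, within [-3, 14].

set feed_rate = -2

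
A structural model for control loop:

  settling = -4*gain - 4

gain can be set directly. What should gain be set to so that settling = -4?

gain = 0

Solve -4*gain - 4 = -4: gain = (-4 + 4) / -4 = 0.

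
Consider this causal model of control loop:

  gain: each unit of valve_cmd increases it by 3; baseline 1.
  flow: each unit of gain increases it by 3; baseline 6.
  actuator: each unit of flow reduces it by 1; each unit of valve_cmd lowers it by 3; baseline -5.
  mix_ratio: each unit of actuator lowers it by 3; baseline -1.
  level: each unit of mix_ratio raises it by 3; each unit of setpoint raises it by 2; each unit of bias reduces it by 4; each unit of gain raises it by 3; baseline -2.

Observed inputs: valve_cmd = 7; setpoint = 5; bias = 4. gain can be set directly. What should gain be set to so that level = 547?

gain = 9

Intervening on gain fixes its value directly, overriding its dependence on valve_cmd.
Substituting into the actuator equation gives actuator = -3*gain - 32.
Substituting into the mix_ratio equation gives mix_ratio = 9*gain + 95.
This gives level = 30*gain + 277.
Solve 30*gain + 277 = 547: gain = (547 - 277) / 30 = 9.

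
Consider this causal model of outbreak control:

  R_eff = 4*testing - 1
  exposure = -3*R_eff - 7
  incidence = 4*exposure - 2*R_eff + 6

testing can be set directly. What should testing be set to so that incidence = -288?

Substituting into the exposure equation gives exposure = -12*testing - 4.
This gives incidence = -56*testing - 8.
Solve -56*testing - 8 = -288: testing = (-288 + 8) / -56 = 5.

testing = 5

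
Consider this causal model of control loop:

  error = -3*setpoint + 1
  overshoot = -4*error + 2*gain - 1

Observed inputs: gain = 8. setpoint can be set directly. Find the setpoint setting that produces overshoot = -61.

Substituting into the overshoot equation gives overshoot = 12*setpoint + 11.
Solve 12*setpoint + 11 = -61: setpoint = (-61 - 11) / 12 = -6.

setpoint = -6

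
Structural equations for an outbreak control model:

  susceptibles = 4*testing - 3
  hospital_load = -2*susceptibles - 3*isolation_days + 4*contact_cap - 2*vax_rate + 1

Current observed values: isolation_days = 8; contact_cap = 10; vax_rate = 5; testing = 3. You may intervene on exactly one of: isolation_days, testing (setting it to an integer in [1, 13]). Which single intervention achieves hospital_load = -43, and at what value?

Intervening on isolation_days: hospital_load = -3*isolation_days + 13. Reaching -43 requires isolation_days = 56/3, not an integer.
Intervening on testing: with other inputs at their observed values, hospital_load = -8*testing + 13. Solving for -43 gives testing = 7, within [1, 13].

set testing = 7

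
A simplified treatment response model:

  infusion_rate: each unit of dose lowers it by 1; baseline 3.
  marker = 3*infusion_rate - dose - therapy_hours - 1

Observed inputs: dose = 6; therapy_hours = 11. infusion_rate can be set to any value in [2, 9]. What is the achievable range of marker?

-12 to 9

Intervening on infusion_rate fixes its value directly, overriding its dependence on dose.
Substituting into the marker equation gives marker = 3*infusion_rate - 18.
Linear in infusion_rate, so extremes are at the endpoints: infusion_rate = 2 gives marker = -12; infusion_rate = 9 gives marker = 9.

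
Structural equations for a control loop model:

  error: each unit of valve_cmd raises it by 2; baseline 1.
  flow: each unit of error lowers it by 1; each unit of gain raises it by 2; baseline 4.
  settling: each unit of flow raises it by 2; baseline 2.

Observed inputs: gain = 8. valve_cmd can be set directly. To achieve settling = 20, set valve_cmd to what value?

Substituting into the flow equation gives flow = -2*valve_cmd + 19.
So settling = -4*valve_cmd + 40.
Solve -4*valve_cmd + 40 = 20: valve_cmd = (20 - 40) / -4 = 5.

valve_cmd = 5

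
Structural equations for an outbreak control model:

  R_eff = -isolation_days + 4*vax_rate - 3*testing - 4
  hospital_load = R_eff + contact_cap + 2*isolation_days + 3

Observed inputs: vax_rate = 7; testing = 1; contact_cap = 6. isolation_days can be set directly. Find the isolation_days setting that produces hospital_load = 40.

Substituting into the R_eff equation gives R_eff = -isolation_days + 21.
So hospital_load = isolation_days + 30.
Solve isolation_days + 30 = 40: isolation_days = (40 - 30) / 1 = 10.

isolation_days = 10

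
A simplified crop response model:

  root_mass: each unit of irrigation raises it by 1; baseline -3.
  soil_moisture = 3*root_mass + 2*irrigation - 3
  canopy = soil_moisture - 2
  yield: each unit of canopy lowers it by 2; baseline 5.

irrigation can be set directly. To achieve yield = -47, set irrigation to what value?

irrigation = 8

Substituting into the soil_moisture equation gives soil_moisture = 5*irrigation - 12.
Substituting into the canopy equation gives canopy = 5*irrigation - 14.
Substituting into the yield equation gives yield = -10*irrigation + 33.
Solve -10*irrigation + 33 = -47: irrigation = (-47 - 33) / -10 = 8.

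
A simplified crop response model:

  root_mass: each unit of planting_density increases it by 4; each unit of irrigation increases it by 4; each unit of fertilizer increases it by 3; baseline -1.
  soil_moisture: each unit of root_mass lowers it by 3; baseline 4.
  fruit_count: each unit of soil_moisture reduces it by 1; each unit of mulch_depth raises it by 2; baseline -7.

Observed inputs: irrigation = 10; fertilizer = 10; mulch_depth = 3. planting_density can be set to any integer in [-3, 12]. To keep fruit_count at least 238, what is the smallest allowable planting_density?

planting_density = 3

Substituting into the root_mass equation gives root_mass = 4*planting_density + 69.
So soil_moisture = -12*planting_density - 203.
fruit_count becomes 12*planting_density + 202.
Require 12*planting_density + 202 ≥ 238, so planting_density ≥ 3.
The smallest integer in [-3, 12] satisfying this is 3.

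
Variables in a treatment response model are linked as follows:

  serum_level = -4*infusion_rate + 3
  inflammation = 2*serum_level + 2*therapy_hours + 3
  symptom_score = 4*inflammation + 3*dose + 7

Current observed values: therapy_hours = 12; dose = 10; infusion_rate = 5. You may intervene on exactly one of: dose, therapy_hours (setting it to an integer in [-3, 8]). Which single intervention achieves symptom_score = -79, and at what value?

Intervening on dose: symptom_score = 3*dose - 21. Reaching -79 requires dose = -58/3, not an integer.
Intervening on therapy_hours: with other inputs at their observed values, symptom_score = 8*therapy_hours - 87. Solving for -79 gives therapy_hours = 1, within [-3, 8].

set therapy_hours = 1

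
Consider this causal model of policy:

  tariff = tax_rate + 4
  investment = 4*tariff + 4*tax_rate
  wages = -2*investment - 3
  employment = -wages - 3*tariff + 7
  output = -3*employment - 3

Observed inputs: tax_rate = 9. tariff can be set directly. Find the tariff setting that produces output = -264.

tariff = 1

Intervening on tariff fixes its value directly, overriding its dependence on tax_rate.
Substituting into the investment equation gives investment = 4*tariff + 36.
Substituting into the wages equation gives wages = -8*tariff - 75.
Substituting into the employment equation gives employment = 5*tariff + 82.
Substituting into the output equation gives output = -15*tariff - 249.
Solve -15*tariff - 249 = -264: tariff = (-264 + 249) / -15 = 1.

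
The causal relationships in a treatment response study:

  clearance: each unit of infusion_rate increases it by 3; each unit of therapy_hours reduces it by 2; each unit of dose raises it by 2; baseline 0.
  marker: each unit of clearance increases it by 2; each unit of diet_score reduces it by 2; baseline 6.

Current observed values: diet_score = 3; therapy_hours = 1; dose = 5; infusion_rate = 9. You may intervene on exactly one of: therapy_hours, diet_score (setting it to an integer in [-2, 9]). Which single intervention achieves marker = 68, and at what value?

Intervening on therapy_hours: marker = -4*therapy_hours + 74. Reaching 68 requires therapy_hours = 3/2, not an integer.
Intervening on diet_score: with other inputs at their observed values, marker = -2*diet_score + 76. Solving for 68 gives diet_score = 4, within [-2, 9].

set diet_score = 4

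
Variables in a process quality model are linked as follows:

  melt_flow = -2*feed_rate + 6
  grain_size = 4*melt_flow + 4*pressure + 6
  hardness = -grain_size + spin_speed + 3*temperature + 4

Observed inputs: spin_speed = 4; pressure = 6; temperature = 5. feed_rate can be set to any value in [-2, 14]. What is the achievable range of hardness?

Substituting into the grain_size equation gives grain_size = -8*feed_rate + 54.
So hardness = 8*feed_rate - 31.
Linear in feed_rate, so extremes are at the endpoints: feed_rate = -2 gives hardness = -47; feed_rate = 14 gives hardness = 81.

-47 to 81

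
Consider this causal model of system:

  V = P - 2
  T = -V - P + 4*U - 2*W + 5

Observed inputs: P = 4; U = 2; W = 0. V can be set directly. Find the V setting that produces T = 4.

V = 5

Intervening on V fixes its value directly, overriding its dependence on P.
Substituting into the T equation gives T = -V + 9.
Solve -V + 9 = 4: V = (4 - 9) / -1 = 5.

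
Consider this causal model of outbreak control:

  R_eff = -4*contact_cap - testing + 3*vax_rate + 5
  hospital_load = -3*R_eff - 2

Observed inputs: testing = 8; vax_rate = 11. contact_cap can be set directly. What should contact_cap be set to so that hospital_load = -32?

contact_cap = 5

Substituting into the R_eff equation gives R_eff = -4*contact_cap + 30.
Substituting into the hospital_load equation gives hospital_load = 12*contact_cap - 92.
Solve 12*contact_cap - 92 = -32: contact_cap = (-32 + 92) / 12 = 5.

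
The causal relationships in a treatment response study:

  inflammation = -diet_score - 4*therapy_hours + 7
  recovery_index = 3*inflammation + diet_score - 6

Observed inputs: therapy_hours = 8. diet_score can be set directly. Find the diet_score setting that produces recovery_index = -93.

diet_score = 6

Substituting into the inflammation equation gives inflammation = -diet_score - 25.
This gives recovery_index = -2*diet_score - 81.
Solve -2*diet_score - 81 = -93: diet_score = (-93 + 81) / -2 = 6.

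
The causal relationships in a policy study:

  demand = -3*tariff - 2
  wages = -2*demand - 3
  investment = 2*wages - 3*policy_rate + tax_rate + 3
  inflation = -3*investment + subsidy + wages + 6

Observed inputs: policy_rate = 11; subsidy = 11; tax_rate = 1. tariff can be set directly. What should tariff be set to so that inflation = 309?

tariff = -7

Substituting into the wages equation gives wages = 6*tariff + 1.
investment becomes 12*tariff - 27.
Substituting into the inflation equation gives inflation = -30*tariff + 99.
Solve -30*tariff + 99 = 309: tariff = (309 - 99) / -30 = -7.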